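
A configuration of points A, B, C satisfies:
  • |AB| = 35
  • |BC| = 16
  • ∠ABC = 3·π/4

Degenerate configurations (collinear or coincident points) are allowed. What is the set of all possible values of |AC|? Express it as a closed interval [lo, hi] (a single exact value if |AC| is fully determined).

|AB| ∈ {35}
|BC| ∈ {16}
|AC| ∈ {√(560·√(2) + 1481)}

|AC| = √(560·√(2) + 1481)  (≈ 47.6756)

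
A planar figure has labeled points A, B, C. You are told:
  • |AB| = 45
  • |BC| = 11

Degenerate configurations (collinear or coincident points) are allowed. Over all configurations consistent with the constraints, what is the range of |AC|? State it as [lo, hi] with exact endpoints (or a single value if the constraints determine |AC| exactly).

|AB| ∈ {45}
|BC| ∈ {11}
|AC| ∈ [34, 56]

|AC| ∈ [34, 56]  (≈ [34.0000, 56.0000])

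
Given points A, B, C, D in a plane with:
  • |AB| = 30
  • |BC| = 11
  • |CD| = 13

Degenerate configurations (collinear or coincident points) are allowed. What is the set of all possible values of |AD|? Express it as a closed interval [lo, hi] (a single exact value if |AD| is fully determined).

|AB| ∈ {30}
|BC| ∈ {11}
|CD| ∈ {13}
|AC| ∈ [19, 41]
|BD| ∈ [2, 24]
|AD| ∈ [6, 54]

|AD| ∈ [6, 54]  (≈ [6.0000, 54.0000])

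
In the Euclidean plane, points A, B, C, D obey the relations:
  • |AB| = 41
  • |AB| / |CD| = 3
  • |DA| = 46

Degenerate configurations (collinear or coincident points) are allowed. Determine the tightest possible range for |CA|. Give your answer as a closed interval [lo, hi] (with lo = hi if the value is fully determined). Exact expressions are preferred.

|AB| ∈ {41}
|AD| ∈ {46}
|CD| ∈ {41/3}
|BD| ∈ [5, 87]
|AC| ∈ [97/3, 179/3]
|BC| ∈ [0, 302/3]

|CA| ∈ [97/3, 179/3]  (≈ [32.3333, 59.6667])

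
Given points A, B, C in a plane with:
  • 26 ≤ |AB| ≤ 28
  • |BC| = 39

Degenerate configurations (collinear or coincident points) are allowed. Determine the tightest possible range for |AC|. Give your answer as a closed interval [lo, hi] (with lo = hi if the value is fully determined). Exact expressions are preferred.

|AB| ∈ [26, 28]
|BC| ∈ {39}
|AC| ∈ [11, 67]

|AC| ∈ [11, 67]  (≈ [11.0000, 67.0000])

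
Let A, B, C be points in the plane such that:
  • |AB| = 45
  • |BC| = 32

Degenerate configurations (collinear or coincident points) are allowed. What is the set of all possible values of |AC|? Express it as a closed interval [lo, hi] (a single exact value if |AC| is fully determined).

|AC| ∈ [13, 77]  (≈ [13.0000, 77.0000])

|AB| ∈ {45}
|BC| ∈ {32}
|AC| ∈ [13, 77]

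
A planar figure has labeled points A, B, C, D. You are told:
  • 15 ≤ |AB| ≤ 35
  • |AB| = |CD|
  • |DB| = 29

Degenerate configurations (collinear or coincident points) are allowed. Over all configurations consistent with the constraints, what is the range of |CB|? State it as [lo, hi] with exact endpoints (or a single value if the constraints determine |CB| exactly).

|AB| ∈ [15, 35]
|BD| ∈ {29}
|CD| ∈ [15, 35]
|AD| ∈ [0, 64]
|BC| ∈ [0, 64]
|AC| ∈ [0, 99]

|CB| ∈ [0, 64]  (≈ [0.0000, 64.0000])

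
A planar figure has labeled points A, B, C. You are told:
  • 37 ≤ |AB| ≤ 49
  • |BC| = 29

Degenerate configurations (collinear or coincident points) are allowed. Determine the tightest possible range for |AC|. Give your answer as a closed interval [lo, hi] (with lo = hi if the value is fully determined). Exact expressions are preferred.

|AC| ∈ [8, 78]  (≈ [8.0000, 78.0000])

|AB| ∈ [37, 49]
|BC| ∈ {29}
|AC| ∈ [8, 78]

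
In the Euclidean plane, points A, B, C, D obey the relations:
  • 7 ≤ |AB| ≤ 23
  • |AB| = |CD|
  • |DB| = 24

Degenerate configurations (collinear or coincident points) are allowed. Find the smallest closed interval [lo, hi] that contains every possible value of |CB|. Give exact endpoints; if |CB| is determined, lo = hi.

|CB| ∈ [1, 47]  (≈ [1.0000, 47.0000])

|AB| ∈ [7, 23]
|BD| ∈ {24}
|CD| ∈ [7, 23]
|AD| ∈ [1, 47]
|BC| ∈ [1, 47]
|AC| ∈ [0, 70]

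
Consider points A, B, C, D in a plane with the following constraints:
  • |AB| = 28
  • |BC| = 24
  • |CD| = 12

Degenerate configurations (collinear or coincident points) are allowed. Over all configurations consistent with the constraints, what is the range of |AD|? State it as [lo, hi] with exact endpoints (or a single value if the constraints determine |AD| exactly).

|AB| ∈ {28}
|BC| ∈ {24}
|CD| ∈ {12}
|AC| ∈ [4, 52]
|BD| ∈ [12, 36]
|AD| ∈ [0, 64]

|AD| ∈ [0, 64]  (≈ [0.0000, 64.0000])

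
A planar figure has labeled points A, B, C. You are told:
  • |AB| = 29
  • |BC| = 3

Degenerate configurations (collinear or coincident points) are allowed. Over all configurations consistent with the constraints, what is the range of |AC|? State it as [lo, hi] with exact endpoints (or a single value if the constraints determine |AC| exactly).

|AC| ∈ [26, 32]  (≈ [26.0000, 32.0000])

|AB| ∈ {29}
|BC| ∈ {3}
|AC| ∈ [26, 32]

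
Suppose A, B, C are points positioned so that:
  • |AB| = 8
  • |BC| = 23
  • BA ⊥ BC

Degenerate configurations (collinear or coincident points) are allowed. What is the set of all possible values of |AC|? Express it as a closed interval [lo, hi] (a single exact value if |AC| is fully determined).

|AC| = √(593)  (≈ 24.3516)

|AB| ∈ {8}
|BC| ∈ {23}
|AC| ∈ {√(593)}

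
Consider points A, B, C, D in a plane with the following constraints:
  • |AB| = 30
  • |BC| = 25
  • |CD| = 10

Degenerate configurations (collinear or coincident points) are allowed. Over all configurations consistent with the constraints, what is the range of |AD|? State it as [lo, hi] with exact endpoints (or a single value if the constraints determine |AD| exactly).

|AB| ∈ {30}
|BC| ∈ {25}
|CD| ∈ {10}
|AC| ∈ [5, 55]
|BD| ∈ [15, 35]
|AD| ∈ [0, 65]

|AD| ∈ [0, 65]  (≈ [0.0000, 65.0000])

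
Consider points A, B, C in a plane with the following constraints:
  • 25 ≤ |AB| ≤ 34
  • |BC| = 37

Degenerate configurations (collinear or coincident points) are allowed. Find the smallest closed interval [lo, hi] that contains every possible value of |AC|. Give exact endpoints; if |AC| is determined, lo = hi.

|AC| ∈ [3, 71]  (≈ [3.0000, 71.0000])

|AB| ∈ [25, 34]
|BC| ∈ {37}
|AC| ∈ [3, 71]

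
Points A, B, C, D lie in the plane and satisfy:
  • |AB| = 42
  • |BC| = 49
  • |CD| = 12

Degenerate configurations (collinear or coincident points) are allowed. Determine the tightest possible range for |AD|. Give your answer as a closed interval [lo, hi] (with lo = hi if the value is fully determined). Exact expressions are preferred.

|AD| ∈ [0, 103]  (≈ [0.0000, 103.0000])

|AB| ∈ {42}
|BC| ∈ {49}
|CD| ∈ {12}
|AC| ∈ [7, 91]
|BD| ∈ [37, 61]
|AD| ∈ [0, 103]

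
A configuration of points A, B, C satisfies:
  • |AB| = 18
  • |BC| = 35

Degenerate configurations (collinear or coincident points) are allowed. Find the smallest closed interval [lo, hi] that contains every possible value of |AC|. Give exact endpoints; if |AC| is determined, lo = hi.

|AB| ∈ {18}
|BC| ∈ {35}
|AC| ∈ [17, 53]

|AC| ∈ [17, 53]  (≈ [17.0000, 53.0000])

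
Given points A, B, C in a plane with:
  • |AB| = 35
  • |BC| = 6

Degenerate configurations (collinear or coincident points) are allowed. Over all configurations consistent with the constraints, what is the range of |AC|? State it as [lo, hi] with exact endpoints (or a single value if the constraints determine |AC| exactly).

|AB| ∈ {35}
|BC| ∈ {6}
|AC| ∈ [29, 41]

|AC| ∈ [29, 41]  (≈ [29.0000, 41.0000])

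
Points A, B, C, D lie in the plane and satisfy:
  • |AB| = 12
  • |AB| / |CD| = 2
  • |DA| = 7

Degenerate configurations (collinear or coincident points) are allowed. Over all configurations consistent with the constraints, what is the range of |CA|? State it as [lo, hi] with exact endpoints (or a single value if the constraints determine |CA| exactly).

|AB| ∈ {12}
|AD| ∈ {7}
|CD| ∈ {6}
|BD| ∈ [5, 19]
|AC| ∈ [1, 13]
|BC| ∈ [0, 25]

|CA| ∈ [1, 13]  (≈ [1.0000, 13.0000])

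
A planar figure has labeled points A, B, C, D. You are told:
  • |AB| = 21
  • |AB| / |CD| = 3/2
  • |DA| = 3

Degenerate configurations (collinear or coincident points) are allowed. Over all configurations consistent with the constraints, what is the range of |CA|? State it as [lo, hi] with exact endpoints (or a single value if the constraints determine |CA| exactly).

|AB| ∈ {21}
|AD| ∈ {3}
|CD| ∈ {14}
|BD| ∈ [18, 24]
|AC| ∈ [11, 17]
|BC| ∈ [4, 38]

|CA| ∈ [11, 17]  (≈ [11.0000, 17.0000])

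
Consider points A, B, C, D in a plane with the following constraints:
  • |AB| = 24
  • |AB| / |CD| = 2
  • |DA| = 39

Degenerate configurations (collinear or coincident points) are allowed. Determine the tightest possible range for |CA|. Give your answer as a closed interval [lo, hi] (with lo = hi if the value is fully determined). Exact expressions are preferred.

|AB| ∈ {24}
|AD| ∈ {39}
|CD| ∈ {12}
|BD| ∈ [15, 63]
|AC| ∈ [27, 51]
|BC| ∈ [3, 75]

|CA| ∈ [27, 51]  (≈ [27.0000, 51.0000])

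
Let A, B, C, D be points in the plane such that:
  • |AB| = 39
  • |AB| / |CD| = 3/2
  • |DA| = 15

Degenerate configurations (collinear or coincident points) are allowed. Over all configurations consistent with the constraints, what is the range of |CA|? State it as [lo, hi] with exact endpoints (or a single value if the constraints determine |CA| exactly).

|CA| ∈ [11, 41]  (≈ [11.0000, 41.0000])

|AB| ∈ {39}
|AD| ∈ {15}
|CD| ∈ {26}
|BD| ∈ [24, 54]
|AC| ∈ [11, 41]
|BC| ∈ [0, 80]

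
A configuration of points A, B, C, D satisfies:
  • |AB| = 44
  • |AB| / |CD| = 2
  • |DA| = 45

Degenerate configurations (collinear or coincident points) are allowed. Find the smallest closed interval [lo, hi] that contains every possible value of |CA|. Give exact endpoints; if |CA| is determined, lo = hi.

|AB| ∈ {44}
|AD| ∈ {45}
|CD| ∈ {22}
|BD| ∈ [1, 89]
|AC| ∈ [23, 67]
|BC| ∈ [0, 111]

|CA| ∈ [23, 67]  (≈ [23.0000, 67.0000])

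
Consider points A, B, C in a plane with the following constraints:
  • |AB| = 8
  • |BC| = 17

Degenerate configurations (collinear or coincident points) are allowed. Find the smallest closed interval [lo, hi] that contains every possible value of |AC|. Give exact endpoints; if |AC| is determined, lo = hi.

|AC| ∈ [9, 25]  (≈ [9.0000, 25.0000])

|AB| ∈ {8}
|BC| ∈ {17}
|AC| ∈ [9, 25]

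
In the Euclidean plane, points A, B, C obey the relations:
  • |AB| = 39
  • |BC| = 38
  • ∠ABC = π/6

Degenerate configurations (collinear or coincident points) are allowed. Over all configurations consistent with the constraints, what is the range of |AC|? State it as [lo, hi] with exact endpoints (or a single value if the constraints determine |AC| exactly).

|AC| = √(2965 - 1482·√(3))  (≈ 19.9525)

|AB| ∈ {39}
|BC| ∈ {38}
|AC| ∈ {√(2965 - 1482·√(3))}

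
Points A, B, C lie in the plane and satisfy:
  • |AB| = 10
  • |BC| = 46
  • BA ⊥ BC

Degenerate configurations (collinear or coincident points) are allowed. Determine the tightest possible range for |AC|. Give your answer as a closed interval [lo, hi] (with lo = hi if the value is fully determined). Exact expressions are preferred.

|AB| ∈ {10}
|BC| ∈ {46}
|AC| ∈ {2·√(554)}

|AC| = 2·√(554)  (≈ 47.0744)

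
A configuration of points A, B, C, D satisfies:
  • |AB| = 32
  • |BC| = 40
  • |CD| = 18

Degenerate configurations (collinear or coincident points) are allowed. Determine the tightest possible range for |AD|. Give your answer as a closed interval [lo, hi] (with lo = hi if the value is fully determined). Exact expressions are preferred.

|AB| ∈ {32}
|BC| ∈ {40}
|CD| ∈ {18}
|AC| ∈ [8, 72]
|BD| ∈ [22, 58]
|AD| ∈ [0, 90]

|AD| ∈ [0, 90]  (≈ [0.0000, 90.0000])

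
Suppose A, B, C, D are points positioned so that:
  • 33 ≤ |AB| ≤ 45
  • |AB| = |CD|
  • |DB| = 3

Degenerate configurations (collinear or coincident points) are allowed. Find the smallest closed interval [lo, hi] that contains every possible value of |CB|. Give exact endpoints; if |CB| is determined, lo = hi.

|CB| ∈ [30, 48]  (≈ [30.0000, 48.0000])

|AB| ∈ [33, 45]
|BD| ∈ {3}
|CD| ∈ [33, 45]
|AD| ∈ [30, 48]
|BC| ∈ [30, 48]
|AC| ∈ [0, 93]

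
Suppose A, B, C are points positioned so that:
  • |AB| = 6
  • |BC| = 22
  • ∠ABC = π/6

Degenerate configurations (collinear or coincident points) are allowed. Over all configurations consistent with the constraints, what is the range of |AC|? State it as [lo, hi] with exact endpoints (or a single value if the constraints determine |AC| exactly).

|AC| = 2·√(130 - 33·√(3))  (≈ 17.0695)

|AB| ∈ {6}
|BC| ∈ {22}
|AC| ∈ {2·√(130 - 33·√(3))}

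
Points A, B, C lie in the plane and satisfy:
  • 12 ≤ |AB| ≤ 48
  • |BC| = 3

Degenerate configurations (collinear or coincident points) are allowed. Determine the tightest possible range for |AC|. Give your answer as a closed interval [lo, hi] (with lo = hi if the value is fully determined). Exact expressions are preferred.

|AC| ∈ [9, 51]  (≈ [9.0000, 51.0000])

|AB| ∈ [12, 48]
|BC| ∈ {3}
|AC| ∈ [9, 51]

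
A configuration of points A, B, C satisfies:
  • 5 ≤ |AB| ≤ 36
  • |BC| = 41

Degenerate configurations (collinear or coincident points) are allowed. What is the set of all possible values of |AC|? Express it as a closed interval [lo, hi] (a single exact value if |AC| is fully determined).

|AC| ∈ [5, 77]  (≈ [5.0000, 77.0000])

|AB| ∈ [5, 36]
|BC| ∈ {41}
|AC| ∈ [5, 77]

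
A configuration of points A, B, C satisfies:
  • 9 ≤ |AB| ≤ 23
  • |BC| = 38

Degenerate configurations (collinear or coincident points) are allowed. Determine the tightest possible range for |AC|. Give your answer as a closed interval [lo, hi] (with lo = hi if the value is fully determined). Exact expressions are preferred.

|AB| ∈ [9, 23]
|BC| ∈ {38}
|AC| ∈ [15, 61]

|AC| ∈ [15, 61]  (≈ [15.0000, 61.0000])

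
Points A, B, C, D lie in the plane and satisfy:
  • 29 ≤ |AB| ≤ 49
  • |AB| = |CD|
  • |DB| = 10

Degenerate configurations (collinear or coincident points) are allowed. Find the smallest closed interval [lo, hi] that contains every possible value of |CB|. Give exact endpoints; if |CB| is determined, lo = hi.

|CB| ∈ [19, 59]  (≈ [19.0000, 59.0000])

|AB| ∈ [29, 49]
|BD| ∈ {10}
|CD| ∈ [29, 49]
|AD| ∈ [19, 59]
|BC| ∈ [19, 59]
|AC| ∈ [0, 108]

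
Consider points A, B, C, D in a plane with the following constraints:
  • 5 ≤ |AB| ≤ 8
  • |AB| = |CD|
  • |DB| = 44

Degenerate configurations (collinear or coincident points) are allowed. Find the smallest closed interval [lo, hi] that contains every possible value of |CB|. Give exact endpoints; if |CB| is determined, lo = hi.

|CB| ∈ [36, 52]  (≈ [36.0000, 52.0000])

|AB| ∈ [5, 8]
|BD| ∈ {44}
|CD| ∈ [5, 8]
|AD| ∈ [36, 52]
|BC| ∈ [36, 52]
|AC| ∈ [28, 60]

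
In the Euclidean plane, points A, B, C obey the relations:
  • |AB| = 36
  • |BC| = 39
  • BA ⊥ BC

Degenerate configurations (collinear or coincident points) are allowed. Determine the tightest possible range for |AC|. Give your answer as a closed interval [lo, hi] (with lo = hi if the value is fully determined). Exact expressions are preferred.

|AC| = 3·√(313)  (≈ 53.0754)

|AB| ∈ {36}
|BC| ∈ {39}
|AC| ∈ {3·√(313)}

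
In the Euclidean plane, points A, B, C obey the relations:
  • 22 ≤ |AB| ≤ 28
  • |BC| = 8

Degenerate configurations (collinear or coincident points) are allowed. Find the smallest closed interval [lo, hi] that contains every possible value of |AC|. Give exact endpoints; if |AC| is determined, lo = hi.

|AC| ∈ [14, 36]  (≈ [14.0000, 36.0000])

|AB| ∈ [22, 28]
|BC| ∈ {8}
|AC| ∈ [14, 36]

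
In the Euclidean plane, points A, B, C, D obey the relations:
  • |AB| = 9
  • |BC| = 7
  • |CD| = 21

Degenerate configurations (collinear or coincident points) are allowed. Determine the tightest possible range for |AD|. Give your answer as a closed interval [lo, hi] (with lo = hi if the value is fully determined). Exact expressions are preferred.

|AB| ∈ {9}
|BC| ∈ {7}
|CD| ∈ {21}
|AC| ∈ [2, 16]
|BD| ∈ [14, 28]
|AD| ∈ [5, 37]

|AD| ∈ [5, 37]  (≈ [5.0000, 37.0000])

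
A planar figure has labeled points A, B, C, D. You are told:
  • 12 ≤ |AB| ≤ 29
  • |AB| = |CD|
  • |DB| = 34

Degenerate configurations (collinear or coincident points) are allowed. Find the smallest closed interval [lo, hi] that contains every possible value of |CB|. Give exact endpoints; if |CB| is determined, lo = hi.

|AB| ∈ [12, 29]
|BD| ∈ {34}
|CD| ∈ [12, 29]
|AD| ∈ [5, 63]
|BC| ∈ [5, 63]
|AC| ∈ [0, 92]

|CB| ∈ [5, 63]  (≈ [5.0000, 63.0000])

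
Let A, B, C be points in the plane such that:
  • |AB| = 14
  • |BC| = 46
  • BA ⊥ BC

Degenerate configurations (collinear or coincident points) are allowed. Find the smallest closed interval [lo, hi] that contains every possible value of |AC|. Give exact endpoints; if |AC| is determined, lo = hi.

|AB| ∈ {14}
|BC| ∈ {46}
|AC| ∈ {34·√(2)}

|AC| = 34·√(2)  (≈ 48.0833)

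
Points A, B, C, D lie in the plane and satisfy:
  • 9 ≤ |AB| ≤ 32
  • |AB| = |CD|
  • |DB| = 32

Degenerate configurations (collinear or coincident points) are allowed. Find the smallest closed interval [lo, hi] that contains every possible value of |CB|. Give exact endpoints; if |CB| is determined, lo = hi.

|AB| ∈ [9, 32]
|BD| ∈ {32}
|CD| ∈ [9, 32]
|AD| ∈ [0, 64]
|BC| ∈ [0, 64]
|AC| ∈ [0, 96]

|CB| ∈ [0, 64]  (≈ [0.0000, 64.0000])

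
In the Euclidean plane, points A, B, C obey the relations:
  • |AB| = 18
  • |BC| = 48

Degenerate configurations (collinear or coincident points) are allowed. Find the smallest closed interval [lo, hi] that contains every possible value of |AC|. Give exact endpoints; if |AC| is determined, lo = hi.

|AC| ∈ [30, 66]  (≈ [30.0000, 66.0000])

|AB| ∈ {18}
|BC| ∈ {48}
|AC| ∈ [30, 66]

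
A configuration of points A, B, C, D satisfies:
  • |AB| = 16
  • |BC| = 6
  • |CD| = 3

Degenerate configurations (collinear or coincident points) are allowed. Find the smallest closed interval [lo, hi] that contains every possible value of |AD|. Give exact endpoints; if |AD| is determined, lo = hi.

|AD| ∈ [7, 25]  (≈ [7.0000, 25.0000])

|AB| ∈ {16}
|BC| ∈ {6}
|CD| ∈ {3}
|AC| ∈ [10, 22]
|BD| ∈ [3, 9]
|AD| ∈ [7, 25]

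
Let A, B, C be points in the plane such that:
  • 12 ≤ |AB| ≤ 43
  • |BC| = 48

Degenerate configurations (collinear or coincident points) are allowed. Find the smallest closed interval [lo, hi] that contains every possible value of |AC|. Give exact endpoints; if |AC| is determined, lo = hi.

|AB| ∈ [12, 43]
|BC| ∈ {48}
|AC| ∈ [5, 91]

|AC| ∈ [5, 91]  (≈ [5.0000, 91.0000])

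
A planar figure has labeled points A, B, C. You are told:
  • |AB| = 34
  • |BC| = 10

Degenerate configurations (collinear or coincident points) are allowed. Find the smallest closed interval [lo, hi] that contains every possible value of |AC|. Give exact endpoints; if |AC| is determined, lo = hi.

|AB| ∈ {34}
|BC| ∈ {10}
|AC| ∈ [24, 44]

|AC| ∈ [24, 44]  (≈ [24.0000, 44.0000])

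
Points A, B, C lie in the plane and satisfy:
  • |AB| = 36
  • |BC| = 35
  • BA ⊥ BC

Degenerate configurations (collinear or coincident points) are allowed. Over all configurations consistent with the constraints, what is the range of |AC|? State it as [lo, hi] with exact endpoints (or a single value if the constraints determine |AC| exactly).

|AC| = √(2521)  (≈ 50.2096)

|AB| ∈ {36}
|BC| ∈ {35}
|AC| ∈ {√(2521)}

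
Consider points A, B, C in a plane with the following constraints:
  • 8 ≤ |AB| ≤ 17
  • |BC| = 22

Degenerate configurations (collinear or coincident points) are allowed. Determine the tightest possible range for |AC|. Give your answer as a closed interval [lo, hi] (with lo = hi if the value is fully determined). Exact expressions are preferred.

|AB| ∈ [8, 17]
|BC| ∈ {22}
|AC| ∈ [5, 39]

|AC| ∈ [5, 39]  (≈ [5.0000, 39.0000])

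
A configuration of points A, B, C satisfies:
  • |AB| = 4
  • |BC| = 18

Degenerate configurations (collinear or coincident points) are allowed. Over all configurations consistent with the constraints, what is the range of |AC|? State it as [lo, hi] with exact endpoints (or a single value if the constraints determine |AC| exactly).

|AB| ∈ {4}
|BC| ∈ {18}
|AC| ∈ [14, 22]

|AC| ∈ [14, 22]  (≈ [14.0000, 22.0000])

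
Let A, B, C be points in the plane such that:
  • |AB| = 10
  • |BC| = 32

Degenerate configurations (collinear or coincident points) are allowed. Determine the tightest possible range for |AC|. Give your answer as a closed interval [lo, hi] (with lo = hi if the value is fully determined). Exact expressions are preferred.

|AB| ∈ {10}
|BC| ∈ {32}
|AC| ∈ [22, 42]

|AC| ∈ [22, 42]  (≈ [22.0000, 42.0000])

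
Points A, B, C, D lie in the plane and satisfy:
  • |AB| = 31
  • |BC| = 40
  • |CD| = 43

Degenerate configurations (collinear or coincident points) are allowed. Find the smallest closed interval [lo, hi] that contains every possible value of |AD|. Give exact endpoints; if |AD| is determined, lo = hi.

|AD| ∈ [0, 114]  (≈ [0.0000, 114.0000])

|AB| ∈ {31}
|BC| ∈ {40}
|CD| ∈ {43}
|AC| ∈ [9, 71]
|BD| ∈ [3, 83]
|AD| ∈ [0, 114]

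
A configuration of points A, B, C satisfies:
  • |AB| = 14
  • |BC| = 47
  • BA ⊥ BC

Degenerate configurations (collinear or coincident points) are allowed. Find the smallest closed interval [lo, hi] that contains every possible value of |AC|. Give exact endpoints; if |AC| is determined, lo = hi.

|AB| ∈ {14}
|BC| ∈ {47}
|AC| ∈ {√(2405)}

|AC| = √(2405)  (≈ 49.0408)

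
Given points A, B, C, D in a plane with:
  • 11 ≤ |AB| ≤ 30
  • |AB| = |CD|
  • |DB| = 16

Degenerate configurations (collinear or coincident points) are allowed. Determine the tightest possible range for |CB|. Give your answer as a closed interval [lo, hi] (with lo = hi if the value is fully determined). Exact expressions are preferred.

|AB| ∈ [11, 30]
|BD| ∈ {16}
|CD| ∈ [11, 30]
|AD| ∈ [0, 46]
|BC| ∈ [0, 46]
|AC| ∈ [0, 76]

|CB| ∈ [0, 46]  (≈ [0.0000, 46.0000])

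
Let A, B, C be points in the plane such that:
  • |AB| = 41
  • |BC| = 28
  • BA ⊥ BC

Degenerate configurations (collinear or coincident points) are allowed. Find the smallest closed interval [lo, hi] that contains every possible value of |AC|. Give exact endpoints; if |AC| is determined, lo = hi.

|AB| ∈ {41}
|BC| ∈ {28}
|AC| ∈ {√(2465)}

|AC| = √(2465)  (≈ 49.6488)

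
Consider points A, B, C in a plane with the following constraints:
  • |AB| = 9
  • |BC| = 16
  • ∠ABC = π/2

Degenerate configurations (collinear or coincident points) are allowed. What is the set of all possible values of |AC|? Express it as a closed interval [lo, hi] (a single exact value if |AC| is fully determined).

|AC| = √(337)  (≈ 18.3576)

|AB| ∈ {9}
|BC| ∈ {16}
|AC| ∈ {√(337)}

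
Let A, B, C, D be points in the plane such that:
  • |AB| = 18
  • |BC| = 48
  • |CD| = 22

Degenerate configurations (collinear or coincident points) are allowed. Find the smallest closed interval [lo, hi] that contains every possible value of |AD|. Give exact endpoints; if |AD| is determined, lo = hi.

|AB| ∈ {18}
|BC| ∈ {48}
|CD| ∈ {22}
|AC| ∈ [30, 66]
|BD| ∈ [26, 70]
|AD| ∈ [8, 88]

|AD| ∈ [8, 88]  (≈ [8.0000, 88.0000])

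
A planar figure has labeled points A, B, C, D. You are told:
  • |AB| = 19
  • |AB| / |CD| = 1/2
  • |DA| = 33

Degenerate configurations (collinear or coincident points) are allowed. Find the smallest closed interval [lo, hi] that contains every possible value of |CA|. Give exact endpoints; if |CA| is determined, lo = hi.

|CA| ∈ [5, 71]  (≈ [5.0000, 71.0000])

|AB| ∈ {19}
|AD| ∈ {33}
|CD| ∈ {38}
|BD| ∈ [14, 52]
|AC| ∈ [5, 71]
|BC| ∈ [0, 90]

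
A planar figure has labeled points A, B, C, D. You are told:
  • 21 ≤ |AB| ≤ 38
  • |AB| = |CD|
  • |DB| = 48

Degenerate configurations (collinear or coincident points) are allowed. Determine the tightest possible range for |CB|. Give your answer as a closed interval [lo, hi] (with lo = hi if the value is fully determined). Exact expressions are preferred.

|CB| ∈ [10, 86]  (≈ [10.0000, 86.0000])

|AB| ∈ [21, 38]
|BD| ∈ {48}
|CD| ∈ [21, 38]
|AD| ∈ [10, 86]
|BC| ∈ [10, 86]
|AC| ∈ [0, 124]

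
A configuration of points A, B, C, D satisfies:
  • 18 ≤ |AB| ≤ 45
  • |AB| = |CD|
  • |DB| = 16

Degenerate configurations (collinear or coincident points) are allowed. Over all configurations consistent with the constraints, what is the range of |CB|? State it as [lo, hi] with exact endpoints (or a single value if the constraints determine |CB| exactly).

|CB| ∈ [2, 61]  (≈ [2.0000, 61.0000])

|AB| ∈ [18, 45]
|BD| ∈ {16}
|CD| ∈ [18, 45]
|AD| ∈ [2, 61]
|BC| ∈ [2, 61]
|AC| ∈ [0, 106]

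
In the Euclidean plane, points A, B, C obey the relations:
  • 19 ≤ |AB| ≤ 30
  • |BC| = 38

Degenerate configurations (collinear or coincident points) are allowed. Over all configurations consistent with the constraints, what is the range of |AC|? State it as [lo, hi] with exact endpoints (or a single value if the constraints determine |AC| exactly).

|AB| ∈ [19, 30]
|BC| ∈ {38}
|AC| ∈ [8, 68]

|AC| ∈ [8, 68]  (≈ [8.0000, 68.0000])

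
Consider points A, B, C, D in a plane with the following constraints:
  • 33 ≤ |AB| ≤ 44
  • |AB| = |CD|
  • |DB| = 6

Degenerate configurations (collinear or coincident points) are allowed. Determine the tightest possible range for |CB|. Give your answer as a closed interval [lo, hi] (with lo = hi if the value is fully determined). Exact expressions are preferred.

|CB| ∈ [27, 50]  (≈ [27.0000, 50.0000])

|AB| ∈ [33, 44]
|BD| ∈ {6}
|CD| ∈ [33, 44]
|AD| ∈ [27, 50]
|BC| ∈ [27, 50]
|AC| ∈ [0, 94]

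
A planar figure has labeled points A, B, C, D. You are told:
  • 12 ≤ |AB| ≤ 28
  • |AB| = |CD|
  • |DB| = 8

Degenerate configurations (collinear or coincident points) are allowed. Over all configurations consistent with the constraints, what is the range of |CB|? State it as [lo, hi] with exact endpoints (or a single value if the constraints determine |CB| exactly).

|CB| ∈ [4, 36]  (≈ [4.0000, 36.0000])

|AB| ∈ [12, 28]
|BD| ∈ {8}
|CD| ∈ [12, 28]
|AD| ∈ [4, 36]
|BC| ∈ [4, 36]
|AC| ∈ [0, 64]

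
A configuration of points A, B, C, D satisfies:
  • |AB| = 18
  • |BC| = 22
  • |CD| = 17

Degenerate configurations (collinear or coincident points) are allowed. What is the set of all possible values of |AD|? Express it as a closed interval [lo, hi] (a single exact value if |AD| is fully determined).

|AD| ∈ [0, 57]  (≈ [0.0000, 57.0000])

|AB| ∈ {18}
|BC| ∈ {22}
|CD| ∈ {17}
|AC| ∈ [4, 40]
|BD| ∈ [5, 39]
|AD| ∈ [0, 57]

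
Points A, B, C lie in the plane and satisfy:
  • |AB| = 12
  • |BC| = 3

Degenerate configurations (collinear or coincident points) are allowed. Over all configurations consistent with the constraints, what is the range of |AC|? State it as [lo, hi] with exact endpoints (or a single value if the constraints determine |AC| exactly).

|AC| ∈ [9, 15]  (≈ [9.0000, 15.0000])

|AB| ∈ {12}
|BC| ∈ {3}
|AC| ∈ [9, 15]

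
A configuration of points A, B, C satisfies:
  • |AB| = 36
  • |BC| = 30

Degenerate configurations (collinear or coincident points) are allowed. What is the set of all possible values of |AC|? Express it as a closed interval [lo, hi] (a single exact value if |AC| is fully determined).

|AC| ∈ [6, 66]  (≈ [6.0000, 66.0000])

|AB| ∈ {36}
|BC| ∈ {30}
|AC| ∈ [6, 66]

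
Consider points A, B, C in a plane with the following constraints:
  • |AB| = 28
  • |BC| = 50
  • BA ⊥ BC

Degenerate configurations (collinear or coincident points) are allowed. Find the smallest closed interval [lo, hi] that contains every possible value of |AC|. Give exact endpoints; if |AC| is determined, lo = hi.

|AC| = 2·√(821)  (≈ 57.3062)

|AB| ∈ {28}
|BC| ∈ {50}
|AC| ∈ {2·√(821)}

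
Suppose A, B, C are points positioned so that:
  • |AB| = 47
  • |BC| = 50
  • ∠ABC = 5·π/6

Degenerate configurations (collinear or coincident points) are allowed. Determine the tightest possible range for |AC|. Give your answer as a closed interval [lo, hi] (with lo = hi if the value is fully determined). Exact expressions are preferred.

|AB| ∈ {47}
|BC| ∈ {50}
|AC| ∈ {√(2350·√(3) + 4709)}

|AC| = √(2350·√(3) + 4709)  (≈ 93.6980)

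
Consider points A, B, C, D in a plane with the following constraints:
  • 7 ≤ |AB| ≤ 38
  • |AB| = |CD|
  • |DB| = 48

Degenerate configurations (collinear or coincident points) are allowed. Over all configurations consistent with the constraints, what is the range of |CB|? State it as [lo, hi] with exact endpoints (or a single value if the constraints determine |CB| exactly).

|AB| ∈ [7, 38]
|BD| ∈ {48}
|CD| ∈ [7, 38]
|AD| ∈ [10, 86]
|BC| ∈ [10, 86]
|AC| ∈ [0, 124]

|CB| ∈ [10, 86]  (≈ [10.0000, 86.0000])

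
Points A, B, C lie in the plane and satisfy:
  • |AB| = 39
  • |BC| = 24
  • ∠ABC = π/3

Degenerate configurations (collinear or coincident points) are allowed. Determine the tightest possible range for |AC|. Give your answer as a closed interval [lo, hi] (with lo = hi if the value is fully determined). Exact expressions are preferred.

|AC| = 3·√(129)  (≈ 34.0735)

|AB| ∈ {39}
|BC| ∈ {24}
|AC| ∈ {3·√(129)}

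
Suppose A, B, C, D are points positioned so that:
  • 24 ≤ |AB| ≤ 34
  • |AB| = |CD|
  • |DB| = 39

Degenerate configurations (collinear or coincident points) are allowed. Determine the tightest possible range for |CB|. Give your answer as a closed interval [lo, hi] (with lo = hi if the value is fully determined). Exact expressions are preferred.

|CB| ∈ [5, 73]  (≈ [5.0000, 73.0000])

|AB| ∈ [24, 34]
|BD| ∈ {39}
|CD| ∈ [24, 34]
|AD| ∈ [5, 73]
|BC| ∈ [5, 73]
|AC| ∈ [0, 107]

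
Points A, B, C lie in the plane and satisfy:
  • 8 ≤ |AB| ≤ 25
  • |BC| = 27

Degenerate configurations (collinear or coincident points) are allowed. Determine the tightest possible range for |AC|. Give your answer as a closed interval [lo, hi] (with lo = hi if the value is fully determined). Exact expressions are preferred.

|AC| ∈ [2, 52]  (≈ [2.0000, 52.0000])

|AB| ∈ [8, 25]
|BC| ∈ {27}
|AC| ∈ [2, 52]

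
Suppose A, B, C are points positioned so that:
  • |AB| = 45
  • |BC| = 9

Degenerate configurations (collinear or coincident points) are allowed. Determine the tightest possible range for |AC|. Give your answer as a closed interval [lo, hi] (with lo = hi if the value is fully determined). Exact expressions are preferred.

|AC| ∈ [36, 54]  (≈ [36.0000, 54.0000])

|AB| ∈ {45}
|BC| ∈ {9}
|AC| ∈ [36, 54]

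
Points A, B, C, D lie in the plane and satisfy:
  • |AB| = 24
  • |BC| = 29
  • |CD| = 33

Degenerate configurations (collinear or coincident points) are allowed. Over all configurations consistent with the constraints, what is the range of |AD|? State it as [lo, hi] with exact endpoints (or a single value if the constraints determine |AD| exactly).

|AB| ∈ {24}
|BC| ∈ {29}
|CD| ∈ {33}
|AC| ∈ [5, 53]
|BD| ∈ [4, 62]
|AD| ∈ [0, 86]

|AD| ∈ [0, 86]  (≈ [0.0000, 86.0000])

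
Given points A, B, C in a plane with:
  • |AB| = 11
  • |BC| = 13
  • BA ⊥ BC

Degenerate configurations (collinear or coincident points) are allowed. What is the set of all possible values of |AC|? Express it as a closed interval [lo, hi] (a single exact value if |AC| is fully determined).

|AB| ∈ {11}
|BC| ∈ {13}
|AC| ∈ {√(290)}

|AC| = √(290)  (≈ 17.0294)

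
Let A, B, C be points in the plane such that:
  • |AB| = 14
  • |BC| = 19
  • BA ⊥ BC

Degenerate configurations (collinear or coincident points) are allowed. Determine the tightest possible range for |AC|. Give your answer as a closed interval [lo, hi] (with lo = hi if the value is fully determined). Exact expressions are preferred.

|AB| ∈ {14}
|BC| ∈ {19}
|AC| ∈ {√(557)}

|AC| = √(557)  (≈ 23.6008)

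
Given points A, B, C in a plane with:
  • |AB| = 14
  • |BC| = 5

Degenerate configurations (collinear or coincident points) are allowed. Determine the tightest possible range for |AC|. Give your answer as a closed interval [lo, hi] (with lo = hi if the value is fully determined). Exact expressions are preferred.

|AB| ∈ {14}
|BC| ∈ {5}
|AC| ∈ [9, 19]

|AC| ∈ [9, 19]  (≈ [9.0000, 19.0000])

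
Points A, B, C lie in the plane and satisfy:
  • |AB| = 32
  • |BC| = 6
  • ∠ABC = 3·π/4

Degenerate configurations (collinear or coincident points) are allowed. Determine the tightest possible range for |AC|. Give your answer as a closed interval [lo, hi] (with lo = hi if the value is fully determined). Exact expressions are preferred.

|AB| ∈ {32}
|BC| ∈ {6}
|AC| ∈ {2·√(48·√(2) + 265)}

|AC| = 2·√(48·√(2) + 265)  (≈ 36.4901)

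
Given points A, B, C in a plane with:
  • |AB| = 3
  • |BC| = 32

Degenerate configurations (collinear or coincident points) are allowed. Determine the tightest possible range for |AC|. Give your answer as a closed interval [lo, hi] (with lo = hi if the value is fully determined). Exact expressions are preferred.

|AC| ∈ [29, 35]  (≈ [29.0000, 35.0000])

|AB| ∈ {3}
|BC| ∈ {32}
|AC| ∈ [29, 35]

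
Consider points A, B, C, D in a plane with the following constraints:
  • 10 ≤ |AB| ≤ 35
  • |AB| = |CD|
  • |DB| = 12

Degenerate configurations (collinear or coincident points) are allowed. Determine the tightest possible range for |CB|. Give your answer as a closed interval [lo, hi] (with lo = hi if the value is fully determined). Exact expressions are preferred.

|CB| ∈ [0, 47]  (≈ [0.0000, 47.0000])

|AB| ∈ [10, 35]
|BD| ∈ {12}
|CD| ∈ [10, 35]
|AD| ∈ [0, 47]
|BC| ∈ [0, 47]
|AC| ∈ [0, 82]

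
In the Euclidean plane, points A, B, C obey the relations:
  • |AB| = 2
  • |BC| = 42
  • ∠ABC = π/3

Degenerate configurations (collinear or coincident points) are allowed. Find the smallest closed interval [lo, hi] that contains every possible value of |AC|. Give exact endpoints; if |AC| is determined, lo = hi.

|AC| = 2·√(421)  (≈ 41.0366)

|AB| ∈ {2}
|BC| ∈ {42}
|AC| ∈ {2·√(421)}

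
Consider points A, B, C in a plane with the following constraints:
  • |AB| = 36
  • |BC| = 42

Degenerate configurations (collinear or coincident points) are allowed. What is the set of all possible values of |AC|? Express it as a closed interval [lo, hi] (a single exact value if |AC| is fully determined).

|AB| ∈ {36}
|BC| ∈ {42}
|AC| ∈ [6, 78]

|AC| ∈ [6, 78]  (≈ [6.0000, 78.0000])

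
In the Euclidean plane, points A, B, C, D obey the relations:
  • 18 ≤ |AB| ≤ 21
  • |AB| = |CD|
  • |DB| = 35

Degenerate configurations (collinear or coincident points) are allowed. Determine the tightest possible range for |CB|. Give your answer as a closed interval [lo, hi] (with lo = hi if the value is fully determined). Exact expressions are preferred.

|CB| ∈ [14, 56]  (≈ [14.0000, 56.0000])

|AB| ∈ [18, 21]
|BD| ∈ {35}
|CD| ∈ [18, 21]
|AD| ∈ [14, 56]
|BC| ∈ [14, 56]
|AC| ∈ [0, 77]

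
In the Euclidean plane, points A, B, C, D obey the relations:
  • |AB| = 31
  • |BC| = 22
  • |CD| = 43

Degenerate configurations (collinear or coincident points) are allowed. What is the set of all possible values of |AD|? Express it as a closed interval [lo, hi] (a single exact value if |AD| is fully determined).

|AD| ∈ [0, 96]  (≈ [0.0000, 96.0000])

|AB| ∈ {31}
|BC| ∈ {22}
|CD| ∈ {43}
|AC| ∈ [9, 53]
|BD| ∈ [21, 65]
|AD| ∈ [0, 96]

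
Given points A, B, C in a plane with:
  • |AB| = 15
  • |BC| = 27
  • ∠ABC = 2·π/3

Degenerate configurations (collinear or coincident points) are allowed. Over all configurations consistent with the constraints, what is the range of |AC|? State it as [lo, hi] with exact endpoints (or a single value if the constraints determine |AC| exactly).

|AB| ∈ {15}
|BC| ∈ {27}
|AC| ∈ {3·√(151)}

|AC| = 3·√(151)  (≈ 36.8646)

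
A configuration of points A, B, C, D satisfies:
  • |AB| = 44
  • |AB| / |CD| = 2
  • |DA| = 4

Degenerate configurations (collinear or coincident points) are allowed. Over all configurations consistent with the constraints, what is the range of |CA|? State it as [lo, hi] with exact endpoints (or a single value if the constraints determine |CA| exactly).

|AB| ∈ {44}
|AD| ∈ {4}
|CD| ∈ {22}
|BD| ∈ [40, 48]
|AC| ∈ [18, 26]
|BC| ∈ [18, 70]

|CA| ∈ [18, 26]  (≈ [18.0000, 26.0000])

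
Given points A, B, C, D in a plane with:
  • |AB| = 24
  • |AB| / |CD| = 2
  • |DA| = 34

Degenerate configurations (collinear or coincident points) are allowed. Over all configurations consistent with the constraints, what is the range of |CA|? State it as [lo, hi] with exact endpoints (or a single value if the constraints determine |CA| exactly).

|CA| ∈ [22, 46]  (≈ [22.0000, 46.0000])

|AB| ∈ {24}
|AD| ∈ {34}
|CD| ∈ {12}
|BD| ∈ [10, 58]
|AC| ∈ [22, 46]
|BC| ∈ [0, 70]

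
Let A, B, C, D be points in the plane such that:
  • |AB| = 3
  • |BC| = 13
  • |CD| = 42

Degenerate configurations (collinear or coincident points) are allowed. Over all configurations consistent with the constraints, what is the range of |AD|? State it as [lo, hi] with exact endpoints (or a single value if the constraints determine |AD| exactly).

|AB| ∈ {3}
|BC| ∈ {13}
|CD| ∈ {42}
|AC| ∈ [10, 16]
|BD| ∈ [29, 55]
|AD| ∈ [26, 58]

|AD| ∈ [26, 58]  (≈ [26.0000, 58.0000])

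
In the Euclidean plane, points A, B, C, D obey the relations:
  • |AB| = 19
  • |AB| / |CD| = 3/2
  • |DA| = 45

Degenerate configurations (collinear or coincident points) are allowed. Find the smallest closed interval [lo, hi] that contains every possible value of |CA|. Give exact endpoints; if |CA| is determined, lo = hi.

|CA| ∈ [97/3, 173/3]  (≈ [32.3333, 57.6667])

|AB| ∈ {19}
|AD| ∈ {45}
|CD| ∈ {38/3}
|BD| ∈ [26, 64]
|AC| ∈ [97/3, 173/3]
|BC| ∈ [40/3, 230/3]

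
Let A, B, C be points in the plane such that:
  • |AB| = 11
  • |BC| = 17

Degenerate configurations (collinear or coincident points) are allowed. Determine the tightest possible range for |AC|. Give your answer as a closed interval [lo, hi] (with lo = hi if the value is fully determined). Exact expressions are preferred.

|AC| ∈ [6, 28]  (≈ [6.0000, 28.0000])

|AB| ∈ {11}
|BC| ∈ {17}
|AC| ∈ [6, 28]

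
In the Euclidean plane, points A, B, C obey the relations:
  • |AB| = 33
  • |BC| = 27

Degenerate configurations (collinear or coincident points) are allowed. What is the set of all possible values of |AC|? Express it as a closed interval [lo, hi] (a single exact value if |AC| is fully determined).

|AC| ∈ [6, 60]  (≈ [6.0000, 60.0000])

|AB| ∈ {33}
|BC| ∈ {27}
|AC| ∈ [6, 60]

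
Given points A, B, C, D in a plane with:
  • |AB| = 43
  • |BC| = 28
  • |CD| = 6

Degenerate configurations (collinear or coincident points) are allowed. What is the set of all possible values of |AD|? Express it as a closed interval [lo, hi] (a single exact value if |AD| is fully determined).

|AB| ∈ {43}
|BC| ∈ {28}
|CD| ∈ {6}
|AC| ∈ [15, 71]
|BD| ∈ [22, 34]
|AD| ∈ [9, 77]

|AD| ∈ [9, 77]  (≈ [9.0000, 77.0000])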